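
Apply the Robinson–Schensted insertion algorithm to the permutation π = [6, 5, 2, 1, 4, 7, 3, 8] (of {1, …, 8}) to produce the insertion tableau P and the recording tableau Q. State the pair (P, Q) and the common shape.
P = [1, 3, 7, 8] / [2, 4] / [5] / [6];  Q = [1, 5, 6, 8] / [2, 7] / [3] / [4];  common shape = (4, 2, 1, 1)

Row-insert the values π_1, π_2, … into P one at a time, bumping the leftmost entry strictly greater than the inserted value down to the next row. The recording tableau Q records, in position (i, j), the step at which that cell was added to P.
  Insert 6 (step 1): P = [6];  Q = [1]
  Insert 5 (step 2): P = [5] / [6];  Q = [1] / [2]
  Insert 2 (step 3): P = [2] / [5] / [6];  Q = [1] / [2] / [3]
  Insert 1 (step 4): P = [1] / [2] / [5] / [6];  Q = [1] / [2] / [3] / [4]
  Insert 4 (step 5): P = [1, 4] / [2] / [5] / [6];  Q = [1, 5] / [2] / [3] / [4]
  Insert 7 (step 6): P = [1, 4, 7] / [2] / [5] / [6];  Q = [1, 5, 6] / [2] / [3] / [4]
  Insert 3 (step 7): P = [1, 3, 7] / [2, 4] / [5] / [6];  Q = [1, 5, 6] / [2, 7] / [3] / [4]
  Insert 8 (step 8): P = [1, 3, 7, 8] / [2, 4] / [5] / [6];  Q = [1, 5, 6, 8] / [2, 7] / [3] / [4]
Final shape: (4, 2, 1, 1).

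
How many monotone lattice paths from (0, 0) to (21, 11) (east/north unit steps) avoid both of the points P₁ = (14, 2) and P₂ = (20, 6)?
Number of paths = 126421500

Inclusion–exclusion. Total paths: C(32, 21) = 129024480. Through P₁: C(16, 14)·C(16, 7) = 1372800. Through P₂: C(26, 20)·C(6, 1) = 1381380. Since P₁ is strictly southwest of P₂, a monotone path through both must visit P₁ then P₂; paths through both = C(16, 14)·C(10, 6)·C(6, 1) = 151200. Avoid both = 129024480 − 1372800 − 1381380 + 151200 = 126421500.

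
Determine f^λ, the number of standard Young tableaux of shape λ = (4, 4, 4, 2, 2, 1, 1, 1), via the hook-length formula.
# SYT of shape (4, 4, 4, 2, 2, 1, 1, 1) = 11286912

Hook-length formula: f^λ = n! / Π hook(c), product over all cells c of the Young diagram. For λ = (4, 4, 4, 2, 2, 1, 1, 1), n = 19 boxes. Hook lengths by row (left-to-right, top-to-bottom): [11, 7, 4, 3]; [10, 6, 3, 2]; [9, 5, 2, 1]; [6, 2]; [5, 1]; [3]; [2]; [1]. Product of hooks = 10777536000. So f^λ = 19! / 10777536000 = 121645100408832000 / 10777536000 = 11286912.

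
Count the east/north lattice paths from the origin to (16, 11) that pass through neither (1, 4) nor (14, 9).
Number of paths = 7539075

Inclusion–exclusion. Total paths: C(27, 16) = 13037895. Through P₁: C(5, 1)·C(22, 15) = 852720. Through P₂: C(23, 14)·C(4, 2) = 4903140. Since P₁ is strictly southwest of P₂, a monotone path through both must visit P₁ then P₂; paths through both = C(5, 1)·C(18, 13)·C(4, 2) = 257040. Avoid both = 13037895 − 852720 − 4903140 + 257040 = 7539075.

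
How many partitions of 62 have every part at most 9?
p(62, parts ≤ 9) = 161554

Use the recurrence p(n, m) = p(n, m−1) + p(n−m, m): either the largest part is < m (count p(n, m−1)) or the largest part is exactly m (remove one copy of m, count p(n−m, m)). With p(0, ·) = 1 this gives p(62, parts ≤ 9) = 161554. (By conjugating Young diagrams, this also counts partitions of 62 into at most 9 parts.)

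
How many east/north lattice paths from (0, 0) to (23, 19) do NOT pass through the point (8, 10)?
Number of paths = 389561550768

Total paths from (0, 0) to (23, 19): C(42, 23) = 446775310800. Paths through (8, 10): (paths (0, 0) → (8, 10)) × (paths (8, 10) → (23, 19)) = C(18, 8) · C(24, 15) = 43758 · 1307504 = 57213760032. Avoidance count = 446775310800 − 57213760032 = 389561550768.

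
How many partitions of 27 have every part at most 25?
p(27, parts ≤ 25) = 3008

Use the recurrence p(n, m) = p(n, m−1) + p(n−m, m): either the largest part is < m (count p(n, m−1)) or the largest part is exactly m (remove one copy of m, count p(n−m, m)). With p(0, ·) = 1 this gives p(27, parts ≤ 25) = 3008. (By conjugating Young diagrams, this also counts partitions of 27 into at most 25 parts.)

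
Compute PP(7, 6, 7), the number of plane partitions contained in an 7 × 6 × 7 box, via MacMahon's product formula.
PP(7, 6, 7) = 872299918503728

Evaluate the triple product over i = 1..7, j = 1..6, k = 1..7. The factors are (2/1) · (3/2) · (4/3) · (5/4) · (6/5) · (7/6) · (8/7) · (3/2) · … (294 factors total). The numerators and denominators telescope so the product is an integer; carrying out the multiplication exactly gives PP(7, 6, 7) = 872299918503728.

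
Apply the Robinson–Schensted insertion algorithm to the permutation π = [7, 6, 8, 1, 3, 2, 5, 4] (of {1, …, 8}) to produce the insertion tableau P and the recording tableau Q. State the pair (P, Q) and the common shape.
P = [1, 2, 4] / [3, 5] / [6, 8] / [7];  Q = [1, 3, 7] / [2, 5] / [4, 8] / [6];  common shape = (3, 2, 2, 1)

Row-insert the values π_1, π_2, … into P one at a time, bumping the leftmost entry strictly greater than the inserted value down to the next row. The recording tableau Q records, in position (i, j), the step at which that cell was added to P.
  Insert 7 (step 1): P = [7];  Q = [1]
  Insert 6 (step 2): P = [6] / [7];  Q = [1] / [2]
  Insert 8 (step 3): P = [6, 8] / [7];  Q = [1, 3] / [2]
  Insert 1 (step 4): P = [1, 8] / [6] / [7];  Q = [1, 3] / [2] / [4]
  Insert 3 (step 5): P = [1, 3] / [6, 8] / [7];  Q = [1, 3] / [2, 5] / [4]
  Insert 2 (step 6): P = [1, 2] / [3, 8] / [6] / [7];  Q = [1, 3] / [2, 5] / [4] / [6]
  Insert 5 (step 7): P = [1, 2, 5] / [3, 8] / [6] / [7];  Q = [1, 3, 7] / [2, 5] / [4] / [6]
  Insert 4 (step 8): P = [1, 2, 4] / [3, 5] / [6, 8] / [7];  Q = [1, 3, 7] / [2, 5] / [4, 8] / [6]
Final shape: (3, 2, 2, 1).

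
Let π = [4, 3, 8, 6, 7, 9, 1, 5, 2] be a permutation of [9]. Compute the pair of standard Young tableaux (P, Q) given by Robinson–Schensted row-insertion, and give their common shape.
P = [1, 2, 7, 9] / [3, 5] / [4, 6] / [8];  Q = [1, 3, 5, 6] / [2, 4] / [7, 8] / [9];  common shape = (4, 2, 2, 1)

Row-insert the values π_1, π_2, … into P one at a time, bumping the leftmost entry strictly greater than the inserted value down to the next row. The recording tableau Q records, in position (i, j), the step at which that cell was added to P.
  Insert 4 (step 1): P = [4];  Q = [1]
  Insert 3 (step 2): P = [3] / [4];  Q = [1] / [2]
  Insert 8 (step 3): P = [3, 8] / [4];  Q = [1, 3] / [2]
  Insert 6 (step 4): P = [3, 6] / [4, 8];  Q = [1, 3] / [2, 4]
  Insert 7 (step 5): P = [3, 6, 7] / [4, 8];  Q = [1, 3, 5] / [2, 4]
  Insert 9 (step 6): P = [3, 6, 7, 9] / [4, 8];  Q = [1, 3, 5, 6] / [2, 4]
  Insert 1 (step 7): P = [1, 6, 7, 9] / [3, 8] / [4];  Q = [1, 3, 5, 6] / [2, 4] / [7]
  Insert 5 (step 8): P = [1, 5, 7, 9] / [3, 6] / [4, 8];  Q = [1, 3, 5, 6] / [2, 4] / [7, 8]
  Insert 2 (step 9): P = [1, 2, 7, 9] / [3, 5] / [4, 6] / [8];  Q = [1, 3, 5, 6] / [2, 4] / [7, 8] / [9]
Final shape: (4, 2, 2, 1).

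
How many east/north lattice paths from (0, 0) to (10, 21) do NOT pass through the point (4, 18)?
Number of paths = 43737705

Total paths from (0, 0) to (10, 21): C(31, 10) = 44352165. Paths through (4, 18): (paths (0, 0) → (4, 18)) × (paths (4, 18) → (10, 21)) = C(22, 4) · C(9, 6) = 7315 · 84 = 614460. Avoidance count = 44352165 − 614460 = 43737705.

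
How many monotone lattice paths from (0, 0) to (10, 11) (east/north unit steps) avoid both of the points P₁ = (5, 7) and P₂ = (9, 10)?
Number of paths = 123608

Inclusion–exclusion. Total paths: C(21, 10) = 352716. Through P₁: C(12, 5)·C(9, 5) = 99792. Through P₂: C(19, 9)·C(2, 1) = 184756. Since P₁ is strictly southwest of P₂, a monotone path through both must visit P₁ then P₂; paths through both = C(12, 5)·C(7, 4)·C(2, 1) = 55440. Avoid both = 352716 − 99792 − 184756 + 55440 = 123608.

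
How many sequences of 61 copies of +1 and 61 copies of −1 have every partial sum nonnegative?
C_61 = 6182127958584855650487080847216336

These ballot sequences are counted by the Catalan number C_n = (1/(n + 1)) · C(2n, n). For n = 61: C_61 = (1/62) · C(122, 61) = 383291933432261050330199012527412832/62 = 6182127958584855650487080847216336.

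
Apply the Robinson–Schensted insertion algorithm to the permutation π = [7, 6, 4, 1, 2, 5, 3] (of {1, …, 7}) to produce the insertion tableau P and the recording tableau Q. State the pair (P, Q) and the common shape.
P = [1, 2, 3] / [4, 5] / [6] / [7];  Q = [1, 5, 6] / [2, 7] / [3] / [4];  common shape = (3, 2, 1, 1)

Row-insert the values π_1, π_2, … into P one at a time, bumping the leftmost entry strictly greater than the inserted value down to the next row. The recording tableau Q records, in position (i, j), the step at which that cell was added to P.
  Insert 7 (step 1): P = [7];  Q = [1]
  Insert 6 (step 2): P = [6] / [7];  Q = [1] / [2]
  Insert 4 (step 3): P = [4] / [6] / [7];  Q = [1] / [2] / [3]
  Insert 1 (step 4): P = [1] / [4] / [6] / [7];  Q = [1] / [2] / [3] / [4]
  Insert 2 (step 5): P = [1, 2] / [4] / [6] / [7];  Q = [1, 5] / [2] / [3] / [4]
  Insert 5 (step 6): P = [1, 2, 5] / [4] / [6] / [7];  Q = [1, 5, 6] / [2] / [3] / [4]
  Insert 3 (step 7): P = [1, 2, 3] / [4, 5] / [6] / [7];  Q = [1, 5, 6] / [2, 7] / [3] / [4]
Final shape: (3, 2, 1, 1).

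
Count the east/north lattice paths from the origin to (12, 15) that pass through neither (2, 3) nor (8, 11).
Number of paths = 7728760

Inclusion–exclusion. Total paths: C(27, 12) = 17383860. Through P₁: C(5, 2)·C(22, 10) = 6466460. Through P₂: C(19, 8)·C(8, 4) = 5290740. Since P₁ is strictly southwest of P₂, a monotone path through both must visit P₁ then P₂; paths through both = C(5, 2)·C(14, 6)·C(8, 4) = 2102100. Avoid both = 17383860 − 6466460 − 5290740 + 2102100 = 7728760.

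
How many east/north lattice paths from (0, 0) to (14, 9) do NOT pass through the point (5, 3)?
Number of paths = 536910

Total paths from (0, 0) to (14, 9): C(23, 14) = 817190. Paths through (5, 3): (paths (0, 0) → (5, 3)) × (paths (5, 3) → (14, 9)) = C(8, 5) · C(15, 9) = 56 · 5005 = 280280. Avoidance count = 817190 − 280280 = 536910.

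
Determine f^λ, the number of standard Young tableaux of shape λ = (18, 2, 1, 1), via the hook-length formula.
# SYT of shape (18, 2, 1, 1) = 17765

Hook-length formula: f^λ = n! / Π hook(c), product over all cells c of the Young diagram. For λ = (18, 2, 1, 1), n = 22 boxes. Hook lengths by row (left-to-right, top-to-bottom): [21, 18, 16, 15, 14, 13, 12, 11, 10, 9, 8, 7, 6, 5, 4, 3, 2, 1]; [4, 1]; [2]; [1]. Product of hooks = 63270516621312000. So f^λ = 22! / 63270516621312000 = 1124000727777607680000 / 63270516621312000 = 17765.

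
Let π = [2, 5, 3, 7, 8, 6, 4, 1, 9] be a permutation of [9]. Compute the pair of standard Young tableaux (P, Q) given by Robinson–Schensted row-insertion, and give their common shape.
P = [1, 3, 4, 8, 9] / [2, 6] / [5] / [7];  Q = [1, 2, 4, 5, 9] / [3, 6] / [7] / [8];  common shape = (5, 2, 1, 1)

Row-insert the values π_1, π_2, … into P one at a time, bumping the leftmost entry strictly greater than the inserted value down to the next row. The recording tableau Q records, in position (i, j), the step at which that cell was added to P.
  Insert 2 (step 1): P = [2];  Q = [1]
  Insert 5 (step 2): P = [2, 5];  Q = [1, 2]
  Insert 3 (step 3): P = [2, 3] / [5];  Q = [1, 2] / [3]
  Insert 7 (step 4): P = [2, 3, 7] / [5];  Q = [1, 2, 4] / [3]
  Insert 8 (step 5): P = [2, 3, 7, 8] / [5];  Q = [1, 2, 4, 5] / [3]
  Insert 6 (step 6): P = [2, 3, 6, 8] / [5, 7];  Q = [1, 2, 4, 5] / [3, 6]
  Insert 4 (step 7): P = [2, 3, 4, 8] / [5, 6] / [7];  Q = [1, 2, 4, 5] / [3, 6] / [7]
  Insert 1 (step 8): P = [1, 3, 4, 8] / [2, 6] / [5] / [7];  Q = [1, 2, 4, 5] / [3, 6] / [7] / [8]
  Insert 9 (step 9): P = [1, 3, 4, 8, 9] / [2, 6] / [5] / [7];  Q = [1, 2, 4, 5, 9] / [3, 6] / [7] / [8]
Final shape: (5, 2, 1, 1).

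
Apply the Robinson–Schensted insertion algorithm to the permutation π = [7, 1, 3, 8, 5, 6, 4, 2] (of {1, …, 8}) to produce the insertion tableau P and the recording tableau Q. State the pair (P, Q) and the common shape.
P = [1, 2, 4, 6] / [3, 8] / [5] / [7];  Q = [1, 3, 4, 6] / [2, 5] / [7] / [8];  common shape = (4, 2, 1, 1)

Row-insert the values π_1, π_2, … into P one at a time, bumping the leftmost entry strictly greater than the inserted value down to the next row. The recording tableau Q records, in position (i, j), the step at which that cell was added to P.
  Insert 7 (step 1): P = [7];  Q = [1]
  Insert 1 (step 2): P = [1] / [7];  Q = [1] / [2]
  Insert 3 (step 3): P = [1, 3] / [7];  Q = [1, 3] / [2]
  Insert 8 (step 4): P = [1, 3, 8] / [7];  Q = [1, 3, 4] / [2]
  Insert 5 (step 5): P = [1, 3, 5] / [7, 8];  Q = [1, 3, 4] / [2, 5]
  Insert 6 (step 6): P = [1, 3, 5, 6] / [7, 8];  Q = [1, 3, 4, 6] / [2, 5]
  Insert 4 (step 7): P = [1, 3, 4, 6] / [5, 8] / [7];  Q = [1, 3, 4, 6] / [2, 5] / [7]
  Insert 2 (step 8): P = [1, 2, 4, 6] / [3, 8] / [5] / [7];  Q = [1, 3, 4, 6] / [2, 5] / [7] / [8]
Final shape: (4, 2, 1, 1).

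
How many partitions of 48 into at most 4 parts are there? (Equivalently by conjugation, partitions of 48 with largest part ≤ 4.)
p(48, parts ≤ 4) = 1033

Use the recurrence p(n, m) = p(n, m−1) + p(n−m, m): either the largest part is < m (count p(n, m−1)) or the largest part is exactly m (remove one copy of m, count p(n−m, m)). With p(0, ·) = 1 this gives p(48, parts ≤ 4) = 1033. (By conjugating Young diagrams, this also counts partitions of 48 into at most 4 parts.)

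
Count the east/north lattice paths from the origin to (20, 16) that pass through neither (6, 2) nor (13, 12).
Number of paths = 4648207830

Inclusion–exclusion. Total paths: C(36, 20) = 7307872110. Through P₁: C(8, 6)·C(28, 14) = 1123264800. Through P₂: C(25, 13)·C(11, 7) = 1716099000. Since P₁ is strictly southwest of P₂, a monotone path through both must visit P₁ then P₂; paths through both = C(8, 6)·C(17, 7)·C(11, 7) = 179699520. Avoid both = 7307872110 − 1123264800 − 1716099000 + 179699520 = 4648207830.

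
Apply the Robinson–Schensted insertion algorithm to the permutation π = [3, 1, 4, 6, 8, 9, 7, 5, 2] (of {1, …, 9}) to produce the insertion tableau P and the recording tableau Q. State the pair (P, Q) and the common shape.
P = [1, 2, 5, 7, 9] / [3, 4] / [6] / [8];  Q = [1, 3, 4, 5, 6] / [2, 7] / [8] / [9];  common shape = (5, 2, 1, 1)

Row-insert the values π_1, π_2, … into P one at a time, bumping the leftmost entry strictly greater than the inserted value down to the next row. The recording tableau Q records, in position (i, j), the step at which that cell was added to P.
  Insert 3 (step 1): P = [3];  Q = [1]
  Insert 1 (step 2): P = [1] / [3];  Q = [1] / [2]
  Insert 4 (step 3): P = [1, 4] / [3];  Q = [1, 3] / [2]
  Insert 6 (step 4): P = [1, 4, 6] / [3];  Q = [1, 3, 4] / [2]
  Insert 8 (step 5): P = [1, 4, 6, 8] / [3];  Q = [1, 3, 4, 5] / [2]
  Insert 9 (step 6): P = [1, 4, 6, 8, 9] / [3];  Q = [1, 3, 4, 5, 6] / [2]
  Insert 7 (step 7): P = [1, 4, 6, 7, 9] / [3, 8];  Q = [1, 3, 4, 5, 6] / [2, 7]
  Insert 5 (step 8): P = [1, 4, 5, 7, 9] / [3, 6] / [8];  Q = [1, 3, 4, 5, 6] / [2, 7] / [8]
  Insert 2 (step 9): P = [1, 2, 5, 7, 9] / [3, 4] / [6] / [8];  Q = [1, 3, 4, 5, 6] / [2, 7] / [8] / [9]
Final shape: (5, 2, 1, 1).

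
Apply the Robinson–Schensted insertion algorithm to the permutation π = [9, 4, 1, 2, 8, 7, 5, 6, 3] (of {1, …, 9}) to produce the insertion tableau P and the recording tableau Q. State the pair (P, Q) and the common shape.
P = [1, 2, 3, 6] / [4, 5] / [7] / [8] / [9];  Q = [1, 4, 5, 8] / [2, 6] / [3] / [7] / [9];  common shape = (4, 2, 1, 1, 1)

Row-insert the values π_1, π_2, … into P one at a time, bumping the leftmost entry strictly greater than the inserted value down to the next row. The recording tableau Q records, in position (i, j), the step at which that cell was added to P.
  Insert 9 (step 1): P = [9];  Q = [1]
  Insert 4 (step 2): P = [4] / [9];  Q = [1] / [2]
  Insert 1 (step 3): P = [1] / [4] / [9];  Q = [1] / [2] / [3]
  Insert 2 (step 4): P = [1, 2] / [4] / [9];  Q = [1, 4] / [2] / [3]
  Insert 8 (step 5): P = [1, 2, 8] / [4] / [9];  Q = [1, 4, 5] / [2] / [3]
  Insert 7 (step 6): P = [1, 2, 7] / [4, 8] / [9];  Q = [1, 4, 5] / [2, 6] / [3]
  Insert 5 (step 7): P = [1, 2, 5] / [4, 7] / [8] / [9];  Q = [1, 4, 5] / [2, 6] / [3] / [7]
  Insert 6 (step 8): P = [1, 2, 5, 6] / [4, 7] / [8] / [9];  Q = [1, 4, 5, 8] / [2, 6] / [3] / [7]
  Insert 3 (step 9): P = [1, 2, 3, 6] / [4, 5] / [7] / [8] / [9];  Q = [1, 4, 5, 8] / [2, 6] / [3] / [7] / [9]
Final shape: (4, 2, 1, 1, 1).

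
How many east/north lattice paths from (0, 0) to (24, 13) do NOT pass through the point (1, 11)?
Number of paths = 3562463700

Total paths from (0, 0) to (24, 13): C(37, 24) = 3562467300. Paths through (1, 11): (paths (0, 0) → (1, 11)) × (paths (1, 11) → (24, 13)) = C(12, 1) · C(25, 23) = 12 · 300 = 3600. Avoidance count = 3562467300 − 3600 = 3562463700.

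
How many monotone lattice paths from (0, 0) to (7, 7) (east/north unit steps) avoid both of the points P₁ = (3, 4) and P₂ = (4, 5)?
Number of paths = 1647

Inclusion–exclusion. Total paths: C(14, 7) = 3432. Through P₁: C(7, 3)·C(7, 4) = 1225. Through P₂: C(9, 4)·C(5, 3) = 1260. Since P₁ is strictly southwest of P₂, a monotone path through both must visit P₁ then P₂; paths through both = C(7, 3)·C(2, 1)·C(5, 3) = 700. Avoid both = 3432 − 1225 − 1260 + 700 = 1647.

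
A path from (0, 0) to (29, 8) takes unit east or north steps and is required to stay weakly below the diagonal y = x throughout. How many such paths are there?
Number of paths = 28312548

By the reflection principle (André's argument), the number of monotone paths to (29, 8) with n ≤ m that never go above y = x is C(37, 29) − C(37, 30) = 38608020 − 10295472 = 28312548.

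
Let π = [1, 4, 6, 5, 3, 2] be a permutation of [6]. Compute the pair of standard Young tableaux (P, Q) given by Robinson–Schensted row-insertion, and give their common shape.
P = [1, 2, 5] / [3] / [4] / [6];  Q = [1, 2, 3] / [4] / [5] / [6];  common shape = (3, 1, 1, 1)

Row-insert the values π_1, π_2, … into P one at a time, bumping the leftmost entry strictly greater than the inserted value down to the next row. The recording tableau Q records, in position (i, j), the step at which that cell was added to P.
  Insert 1 (step 1): P = [1];  Q = [1]
  Insert 4 (step 2): P = [1, 4];  Q = [1, 2]
  Insert 6 (step 3): P = [1, 4, 6];  Q = [1, 2, 3]
  Insert 5 (step 4): P = [1, 4, 5] / [6];  Q = [1, 2, 3] / [4]
  Insert 3 (step 5): P = [1, 3, 5] / [4] / [6];  Q = [1, 2, 3] / [4] / [5]
  Insert 2 (step 6): P = [1, 2, 5] / [3] / [4] / [6];  Q = [1, 2, 3] / [4] / [5] / [6]
Final shape: (3, 1, 1, 1).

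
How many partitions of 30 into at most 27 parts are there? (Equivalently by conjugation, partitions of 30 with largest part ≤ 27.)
p(30, parts ≤ 27) = 5600

Use the recurrence p(n, m) = p(n, m−1) + p(n−m, m): either the largest part is < m (count p(n, m−1)) or the largest part is exactly m (remove one copy of m, count p(n−m, m)). With p(0, ·) = 1 this gives p(30, parts ≤ 27) = 5600. (By conjugating Young diagrams, this also counts partitions of 30 into at most 27 parts.)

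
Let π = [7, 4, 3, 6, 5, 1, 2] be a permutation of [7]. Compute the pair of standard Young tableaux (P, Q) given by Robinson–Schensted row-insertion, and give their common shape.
P = [1, 2] / [3, 5] / [4, 6] / [7];  Q = [1, 4] / [2, 5] / [3, 7] / [6];  common shape = (2, 2, 2, 1)

Row-insert the values π_1, π_2, … into P one at a time, bumping the leftmost entry strictly greater than the inserted value down to the next row. The recording tableau Q records, in position (i, j), the step at which that cell was added to P.
  Insert 7 (step 1): P = [7];  Q = [1]
  Insert 4 (step 2): P = [4] / [7];  Q = [1] / [2]
  Insert 3 (step 3): P = [3] / [4] / [7];  Q = [1] / [2] / [3]
  Insert 6 (step 4): P = [3, 6] / [4] / [7];  Q = [1, 4] / [2] / [3]
  Insert 5 (step 5): P = [3, 5] / [4, 6] / [7];  Q = [1, 4] / [2, 5] / [3]
  Insert 1 (step 6): P = [1, 5] / [3, 6] / [4] / [7];  Q = [1, 4] / [2, 5] / [3] / [6]
  Insert 2 (step 7): P = [1, 2] / [3, 5] / [4, 6] / [7];  Q = [1, 4] / [2, 5] / [3, 7] / [6]
Final shape: (2, 2, 2, 1).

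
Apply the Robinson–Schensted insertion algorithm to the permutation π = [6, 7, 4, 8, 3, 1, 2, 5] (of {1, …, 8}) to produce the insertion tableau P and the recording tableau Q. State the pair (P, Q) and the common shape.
P = [1, 2, 5] / [3, 7, 8] / [4] / [6];  Q = [1, 2, 4] / [3, 7, 8] / [5] / [6];  common shape = (3, 3, 1, 1)

Row-insert the values π_1, π_2, … into P one at a time, bumping the leftmost entry strictly greater than the inserted value down to the next row. The recording tableau Q records, in position (i, j), the step at which that cell was added to P.
  Insert 6 (step 1): P = [6];  Q = [1]
  Insert 7 (step 2): P = [6, 7];  Q = [1, 2]
  Insert 4 (step 3): P = [4, 7] / [6];  Q = [1, 2] / [3]
  Insert 8 (step 4): P = [4, 7, 8] / [6];  Q = [1, 2, 4] / [3]
  Insert 3 (step 5): P = [3, 7, 8] / [4] / [6];  Q = [1, 2, 4] / [3] / [5]
  Insert 1 (step 6): P = [1, 7, 8] / [3] / [4] / [6];  Q = [1, 2, 4] / [3] / [5] / [6]
  Insert 2 (step 7): P = [1, 2, 8] / [3, 7] / [4] / [6];  Q = [1, 2, 4] / [3, 7] / [5] / [6]
  Insert 5 (step 8): P = [1, 2, 5] / [3, 7, 8] / [4] / [6];  Q = [1, 2, 4] / [3, 7, 8] / [5] / [6]
Final shape: (3, 3, 1, 1).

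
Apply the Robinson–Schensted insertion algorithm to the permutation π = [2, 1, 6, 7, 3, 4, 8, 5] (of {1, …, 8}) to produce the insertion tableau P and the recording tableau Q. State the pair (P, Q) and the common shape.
P = [1, 3, 4, 5] / [2, 6, 7, 8];  Q = [1, 3, 4, 7] / [2, 5, 6, 8];  common shape = (4, 4)

Row-insert the values π_1, π_2, … into P one at a time, bumping the leftmost entry strictly greater than the inserted value down to the next row. The recording tableau Q records, in position (i, j), the step at which that cell was added to P.
  Insert 2 (step 1): P = [2];  Q = [1]
  Insert 1 (step 2): P = [1] / [2];  Q = [1] / [2]
  Insert 6 (step 3): P = [1, 6] / [2];  Q = [1, 3] / [2]
  Insert 7 (step 4): P = [1, 6, 7] / [2];  Q = [1, 3, 4] / [2]
  Insert 3 (step 5): P = [1, 3, 7] / [2, 6];  Q = [1, 3, 4] / [2, 5]
  Insert 4 (step 6): P = [1, 3, 4] / [2, 6, 7];  Q = [1, 3, 4] / [2, 5, 6]
  Insert 8 (step 7): P = [1, 3, 4, 8] / [2, 6, 7];  Q = [1, 3, 4, 7] / [2, 5, 6]
  Insert 5 (step 8): P = [1, 3, 4, 5] / [2, 6, 7, 8];  Q = [1, 3, 4, 7] / [2, 5, 6, 8]
Final shape: (4, 4).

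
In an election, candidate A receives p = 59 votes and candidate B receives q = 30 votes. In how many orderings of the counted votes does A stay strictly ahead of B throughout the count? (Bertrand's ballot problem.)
Strict-lead orderings = 146223642402178464162336

Total orderings of the 89 votes with 59 for A: C(89, 59) = 448755316337720114153376. By the Bertrand ballot formula (Cycle Lemma / reflection principle), the number of orderings in which A is strictly ahead of B throughout is (p − q)/(p + q) · C(p + q, p) = (59 − 30)/(59 + 30) · 448755316337720114153376 = 146223642402178464162336.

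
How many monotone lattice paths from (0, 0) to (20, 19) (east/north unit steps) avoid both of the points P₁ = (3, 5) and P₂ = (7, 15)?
Number of paths = 53800561570

Inclusion–exclusion. Total paths: C(39, 20) = 68923264410. Through P₁: C(8, 3)·C(31, 17) = 14850221400. Through P₂: C(22, 7)·C(17, 13) = 405894720. Since P₁ is strictly southwest of P₂, a monotone path through both must visit P₁ then P₂; paths through both = C(8, 3)·C(14, 4)·C(17, 13) = 133413280. Avoid both = 68923264410 − 14850221400 − 405894720 + 133413280 = 53800561570.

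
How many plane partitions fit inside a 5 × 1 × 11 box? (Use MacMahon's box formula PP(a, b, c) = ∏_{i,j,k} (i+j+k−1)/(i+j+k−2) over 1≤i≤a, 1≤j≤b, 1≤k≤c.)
PP(5, 1, 11) = 4368

Evaluate the triple product over i = 1..5, j = 1..1, k = 1..11. The factors are (2/1) · (3/2) · (4/3) · (5/4) · (6/5) · (7/6) · (8/7) · (9/8) · … (55 factors total). The numerators and denominators telescope so the product is an integer; carrying out the multiplication exactly gives PP(5, 1, 11) = 4368.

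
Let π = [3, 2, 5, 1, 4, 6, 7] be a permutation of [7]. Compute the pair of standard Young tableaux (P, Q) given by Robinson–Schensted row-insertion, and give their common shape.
P = [1, 4, 6, 7] / [2, 5] / [3];  Q = [1, 3, 6, 7] / [2, 5] / [4];  common shape = (4, 2, 1)

Row-insert the values π_1, π_2, … into P one at a time, bumping the leftmost entry strictly greater than the inserted value down to the next row. The recording tableau Q records, in position (i, j), the step at which that cell was added to P.
  Insert 3 (step 1): P = [3];  Q = [1]
  Insert 2 (step 2): P = [2] / [3];  Q = [1] / [2]
  Insert 5 (step 3): P = [2, 5] / [3];  Q = [1, 3] / [2]
  Insert 1 (step 4): P = [1, 5] / [2] / [3];  Q = [1, 3] / [2] / [4]
  Insert 4 (step 5): P = [1, 4] / [2, 5] / [3];  Q = [1, 3] / [2, 5] / [4]
  Insert 6 (step 6): P = [1, 4, 6] / [2, 5] / [3];  Q = [1, 3, 6] / [2, 5] / [4]
  Insert 7 (step 7): P = [1, 4, 6, 7] / [2, 5] / [3];  Q = [1, 3, 6, 7] / [2, 5] / [4]
Final shape: (4, 2, 1).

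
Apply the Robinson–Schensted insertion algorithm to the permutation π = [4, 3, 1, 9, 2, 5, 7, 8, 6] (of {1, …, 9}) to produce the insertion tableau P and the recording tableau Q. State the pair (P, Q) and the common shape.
P = [1, 2, 5, 6, 8] / [3, 7] / [4, 9];  Q = [1, 4, 6, 7, 8] / [2, 5] / [3, 9];  common shape = (5, 2, 2)

Row-insert the values π_1, π_2, … into P one at a time, bumping the leftmost entry strictly greater than the inserted value down to the next row. The recording tableau Q records, in position (i, j), the step at which that cell was added to P.
  Insert 4 (step 1): P = [4];  Q = [1]
  Insert 3 (step 2): P = [3] / [4];  Q = [1] / [2]
  Insert 1 (step 3): P = [1] / [3] / [4];  Q = [1] / [2] / [3]
  Insert 9 (step 4): P = [1, 9] / [3] / [4];  Q = [1, 4] / [2] / [3]
  Insert 2 (step 5): P = [1, 2] / [3, 9] / [4];  Q = [1, 4] / [2, 5] / [3]
  Insert 5 (step 6): P = [1, 2, 5] / [3, 9] / [4];  Q = [1, 4, 6] / [2, 5] / [3]
  Insert 7 (step 7): P = [1, 2, 5, 7] / [3, 9] / [4];  Q = [1, 4, 6, 7] / [2, 5] / [3]
  Insert 8 (step 8): P = [1, 2, 5, 7, 8] / [3, 9] / [4];  Q = [1, 4, 6, 7, 8] / [2, 5] / [3]
  Insert 6 (step 9): P = [1, 2, 5, 6, 8] / [3, 7] / [4, 9];  Q = [1, 4, 6, 7, 8] / [2, 5] / [3, 9]
Final shape: (5, 2, 2).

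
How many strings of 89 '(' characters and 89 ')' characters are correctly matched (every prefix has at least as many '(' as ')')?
C_89 = 254224158304000796523953440778841647086547372026600

These balanced parentheses are counted by the Catalan number C_n = (1/(n + 1)) · C(2n, n). For n = 89: C_89 = (1/90) · C(178, 89) = 22880174247360071687155809670095748237789263482394000/90 = 254224158304000796523953440778841647086547372026600.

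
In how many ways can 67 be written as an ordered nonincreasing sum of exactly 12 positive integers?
p(67, 12 parts) = 185425

Partitions of n into exactly k parts are in bijection with partitions of n − k into at most k parts (subtract 1 from each part). So p(67, exactly 12) = p(55, parts ≤ 12). Computing via the recurrence p(m, j) = p(m, j−1) + p(m−j, j) gives 185425.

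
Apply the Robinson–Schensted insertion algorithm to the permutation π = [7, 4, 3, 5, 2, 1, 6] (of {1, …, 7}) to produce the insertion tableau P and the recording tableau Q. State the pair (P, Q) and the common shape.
P = [1, 5, 6] / [2] / [3] / [4] / [7];  Q = [1, 4, 7] / [2] / [3] / [5] / [6];  common shape = (3, 1, 1, 1, 1)

Row-insert the values π_1, π_2, … into P one at a time, bumping the leftmost entry strictly greater than the inserted value down to the next row. The recording tableau Q records, in position (i, j), the step at which that cell was added to P.
  Insert 7 (step 1): P = [7];  Q = [1]
  Insert 4 (step 2): P = [4] / [7];  Q = [1] / [2]
  Insert 3 (step 3): P = [3] / [4] / [7];  Q = [1] / [2] / [3]
  Insert 5 (step 4): P = [3, 5] / [4] / [7];  Q = [1, 4] / [2] / [3]
  Insert 2 (step 5): P = [2, 5] / [3] / [4] / [7];  Q = [1, 4] / [2] / [3] / [5]
  Insert 1 (step 6): P = [1, 5] / [2] / [3] / [4] / [7];  Q = [1, 4] / [2] / [3] / [5] / [6]
  Insert 6 (step 7): P = [1, 5, 6] / [2] / [3] / [4] / [7];  Q = [1, 4, 7] / [2] / [3] / [5] / [6]
Final shape: (3, 1, 1, 1, 1).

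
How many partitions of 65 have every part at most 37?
p(65, parts ≤ 37) = 1997816

Use the recurrence p(n, m) = p(n, m−1) + p(n−m, m): either the largest part is < m (count p(n, m−1)) or the largest part is exactly m (remove one copy of m, count p(n−m, m)). With p(0, ·) = 1 this gives p(65, parts ≤ 37) = 1997816. (By conjugating Young diagrams, this also counts partitions of 65 into at most 37 parts.)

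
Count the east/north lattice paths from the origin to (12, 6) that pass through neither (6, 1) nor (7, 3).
Number of paths = 9786

Inclusion–exclusion. Total paths: C(18, 12) = 18564. Through P₁: C(7, 6)·C(11, 6) = 3234. Through P₂: C(10, 7)·C(8, 5) = 6720. Since P₁ is strictly southwest of P₂, a monotone path through both must visit P₁ then P₂; paths through both = C(7, 6)·C(3, 1)·C(8, 5) = 1176. Avoid both = 18564 − 3234 − 6720 + 1176 = 9786.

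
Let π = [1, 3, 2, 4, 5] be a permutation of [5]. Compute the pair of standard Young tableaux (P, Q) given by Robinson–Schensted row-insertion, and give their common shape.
P = [1, 2, 4, 5] / [3];  Q = [1, 2, 4, 5] / [3];  common shape = (4, 1)

Row-insert the values π_1, π_2, … into P one at a time, bumping the leftmost entry strictly greater than the inserted value down to the next row. The recording tableau Q records, in position (i, j), the step at which that cell was added to P.
  Insert 1 (step 1): P = [1];  Q = [1]
  Insert 3 (step 2): P = [1, 3];  Q = [1, 2]
  Insert 2 (step 3): P = [1, 2] / [3];  Q = [1, 2] / [3]
  Insert 4 (step 4): P = [1, 2, 4] / [3];  Q = [1, 2, 4] / [3]
  Insert 5 (step 5): P = [1, 2, 4, 5] / [3];  Q = [1, 2, 4, 5] / [3]
Final shape: (4, 1).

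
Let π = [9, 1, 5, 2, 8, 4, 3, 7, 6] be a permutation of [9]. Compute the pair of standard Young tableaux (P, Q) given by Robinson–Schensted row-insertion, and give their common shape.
P = [1, 2, 3, 6] / [4, 7] / [5, 8] / [9];  Q = [1, 3, 5, 8] / [2, 6] / [4, 9] / [7];  common shape = (4, 2, 2, 1)

Row-insert the values π_1, π_2, … into P one at a time, bumping the leftmost entry strictly greater than the inserted value down to the next row. The recording tableau Q records, in position (i, j), the step at which that cell was added to P.
  Insert 9 (step 1): P = [9];  Q = [1]
  Insert 1 (step 2): P = [1] / [9];  Q = [1] / [2]
  Insert 5 (step 3): P = [1, 5] / [9];  Q = [1, 3] / [2]
  Insert 2 (step 4): P = [1, 2] / [5] / [9];  Q = [1, 3] / [2] / [4]
  Insert 8 (step 5): P = [1, 2, 8] / [5] / [9];  Q = [1, 3, 5] / [2] / [4]
  Insert 4 (step 6): P = [1, 2, 4] / [5, 8] / [9];  Q = [1, 3, 5] / [2, 6] / [4]
  Insert 3 (step 7): P = [1, 2, 3] / [4, 8] / [5] / [9];  Q = [1, 3, 5] / [2, 6] / [4] / [7]
  Insert 7 (step 8): P = [1, 2, 3, 7] / [4, 8] / [5] / [9];  Q = [1, 3, 5, 8] / [2, 6] / [4] / [7]
  Insert 6 (step 9): P = [1, 2, 3, 6] / [4, 7] / [5, 8] / [9];  Q = [1, 3, 5, 8] / [2, 6] / [4, 9] / [7]
Final shape: (4, 2, 2, 1).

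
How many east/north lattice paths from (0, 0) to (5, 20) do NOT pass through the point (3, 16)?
Number of paths = 38595

Total paths from (0, 0) to (5, 20): C(25, 5) = 53130. Paths through (3, 16): (paths (0, 0) → (3, 16)) × (paths (3, 16) → (5, 20)) = C(19, 3) · C(6, 2) = 969 · 15 = 14535. Avoidance count = 53130 − 14535 = 38595.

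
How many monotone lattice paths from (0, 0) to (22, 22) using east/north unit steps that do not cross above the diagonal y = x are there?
C_22 = 91482563640

These NE paths below the diagonal are counted by the Catalan number C_n = (1/(n + 1)) · C(2n, n). For n = 22: C_22 = (1/23) · C(44, 22) = 2104098963720/23 = 91482563640.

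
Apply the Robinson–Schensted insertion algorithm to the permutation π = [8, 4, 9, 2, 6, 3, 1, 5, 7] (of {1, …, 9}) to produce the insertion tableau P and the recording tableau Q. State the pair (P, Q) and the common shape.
P = [1, 3, 5, 7] / [2, 6] / [4, 9] / [8];  Q = [1, 3, 8, 9] / [2, 5] / [4, 6] / [7];  common shape = (4, 2, 2, 1)

Row-insert the values π_1, π_2, … into P one at a time, bumping the leftmost entry strictly greater than the inserted value down to the next row. The recording tableau Q records, in position (i, j), the step at which that cell was added to P.
  Insert 8 (step 1): P = [8];  Q = [1]
  Insert 4 (step 2): P = [4] / [8];  Q = [1] / [2]
  Insert 9 (step 3): P = [4, 9] / [8];  Q = [1, 3] / [2]
  Insert 2 (step 4): P = [2, 9] / [4] / [8];  Q = [1, 3] / [2] / [4]
  Insert 6 (step 5): P = [2, 6] / [4, 9] / [8];  Q = [1, 3] / [2, 5] / [4]
  Insert 3 (step 6): P = [2, 3] / [4, 6] / [8, 9];  Q = [1, 3] / [2, 5] / [4, 6]
  Insert 1 (step 7): P = [1, 3] / [2, 6] / [4, 9] / [8];  Q = [1, 3] / [2, 5] / [4, 6] / [7]
  Insert 5 (step 8): P = [1, 3, 5] / [2, 6] / [4, 9] / [8];  Q = [1, 3, 8] / [2, 5] / [4, 6] / [7]
  Insert 7 (step 9): P = [1, 3, 5, 7] / [2, 6] / [4, 9] / [8];  Q = [1, 3, 8, 9] / [2, 5] / [4, 6] / [7]
Final shape: (4, 2, 2, 1).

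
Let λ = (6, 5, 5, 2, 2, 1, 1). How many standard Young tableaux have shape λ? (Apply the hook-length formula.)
# SYT of shape (6, 5, 5, 2, 2, 1, 1) = 1991669680

Hook-length formula: f^λ = n! / Π hook(c), product over all cells c of the Young diagram. For λ = (6, 5, 5, 2, 2, 1, 1), n = 22 boxes. Hook lengths by row (left-to-right, top-to-bottom): [12, 9, 6, 5, 4, 1]; [10, 7, 4, 3, 2]; [9, 6, 3, 2, 1]; [5, 2]; [4, 1]; [2]; [1]. Product of hooks = 564350976000. So f^λ = 22! / 564350976000 = 1124000727777607680000 / 564350976000 = 1991669680.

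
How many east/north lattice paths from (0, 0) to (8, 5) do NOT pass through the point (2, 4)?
Number of paths = 1182

Total paths from (0, 0) to (8, 5): C(13, 8) = 1287. Paths through (2, 4): (paths (0, 0) → (2, 4)) × (paths (2, 4) → (8, 5)) = C(6, 2) · C(7, 6) = 15 · 7 = 105. Avoidance count = 1287 − 105 = 1182.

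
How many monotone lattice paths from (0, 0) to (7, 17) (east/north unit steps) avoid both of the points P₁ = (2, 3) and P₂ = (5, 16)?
Number of paths = 185577

Inclusion–exclusion. Total paths: C(24, 7) = 346104. Through P₁: C(5, 2)·C(19, 5) = 116280. Through P₂: C(21, 5)·C(3, 2) = 61047. Since P₁ is strictly southwest of P₂, a monotone path through both must visit P₁ then P₂; paths through both = C(5, 2)·C(16, 3)·C(3, 2) = 16800. Avoid both = 346104 − 116280 − 61047 + 16800 = 185577.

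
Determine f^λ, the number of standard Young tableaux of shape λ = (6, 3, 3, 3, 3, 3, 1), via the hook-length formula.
# SYT of shape (6, 3, 3, 3, 3, 3, 1) = 298750452

Hook-length formula: f^λ = n! / Π hook(c), product over all cells c of the Young diagram. For λ = (6, 3, 3, 3, 3, 3, 1), n = 22 boxes. Hook lengths by row (left-to-right, top-to-bottom): [12, 10, 9, 3, 2, 1]; [8, 6, 5]; [7, 5, 4]; [6, 4, 3]; [5, 3, 2]; [4, 2, 1]; [1]. Product of hooks = 3762339840000. So f^λ = 22! / 3762339840000 = 1124000727777607680000 / 3762339840000 = 298750452.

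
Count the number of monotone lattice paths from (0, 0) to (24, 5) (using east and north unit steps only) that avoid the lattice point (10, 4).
Number of paths = 103740

Total paths from (0, 0) to (24, 5): C(29, 24) = 118755. Paths through (10, 4): (paths (0, 0) → (10, 4)) × (paths (10, 4) → (24, 5)) = C(14, 10) · C(15, 14) = 1001 · 15 = 15015. Avoidance count = 118755 − 15015 = 103740.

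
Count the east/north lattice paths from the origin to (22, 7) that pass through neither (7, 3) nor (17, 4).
Number of paths = 834420

Inclusion–exclusion. Total paths: C(29, 22) = 1560780. Through P₁: C(10, 7)·C(19, 15) = 465120. Through P₂: C(21, 17)·C(8, 5) = 335160. Since P₁ is strictly southwest of P₂, a monotone path through both must visit P₁ then P₂; paths through both = C(10, 7)·C(11, 10)·C(8, 5) = 73920. Avoid both = 1560780 − 465120 − 335160 + 73920 = 834420.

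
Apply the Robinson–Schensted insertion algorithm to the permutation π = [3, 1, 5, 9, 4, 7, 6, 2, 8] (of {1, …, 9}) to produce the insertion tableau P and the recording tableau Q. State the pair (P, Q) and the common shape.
P = [1, 2, 6, 8] / [3, 4, 7] / [5] / [9];  Q = [1, 3, 4, 9] / [2, 5, 6] / [7] / [8];  common shape = (4, 3, 1, 1)

Row-insert the values π_1, π_2, … into P one at a time, bumping the leftmost entry strictly greater than the inserted value down to the next row. The recording tableau Q records, in position (i, j), the step at which that cell was added to P.
  Insert 3 (step 1): P = [3];  Q = [1]
  Insert 1 (step 2): P = [1] / [3];  Q = [1] / [2]
  Insert 5 (step 3): P = [1, 5] / [3];  Q = [1, 3] / [2]
  Insert 9 (step 4): P = [1, 5, 9] / [3];  Q = [1, 3, 4] / [2]
  Insert 4 (step 5): P = [1, 4, 9] / [3, 5];  Q = [1, 3, 4] / [2, 5]
  Insert 7 (step 6): P = [1, 4, 7] / [3, 5, 9];  Q = [1, 3, 4] / [2, 5, 6]
  Insert 6 (step 7): P = [1, 4, 6] / [3, 5, 7] / [9];  Q = [1, 3, 4] / [2, 5, 6] / [7]
  Insert 2 (step 8): P = [1, 2, 6] / [3, 4, 7] / [5] / [9];  Q = [1, 3, 4] / [2, 5, 6] / [7] / [8]
  Insert 8 (step 9): P = [1, 2, 6, 8] / [3, 4, 7] / [5] / [9];  Q = [1, 3, 4, 9] / [2, 5, 6] / [7] / [8]
Final shape: (4, 3, 1, 1).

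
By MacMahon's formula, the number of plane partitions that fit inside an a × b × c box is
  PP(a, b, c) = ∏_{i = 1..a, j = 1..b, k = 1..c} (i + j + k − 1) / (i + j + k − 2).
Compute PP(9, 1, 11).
PP(9, 1, 11) = 167960

Evaluate the triple product over i = 1..9, j = 1..1, k = 1..11. The factors are (2/1) · (3/2) · (4/3) · (5/4) · (6/5) · (7/6) · (8/7) · (9/8) · … (99 factors total). The numerators and denominators telescope so the product is an integer; carrying out the multiplication exactly gives PP(9, 1, 11) = 167960.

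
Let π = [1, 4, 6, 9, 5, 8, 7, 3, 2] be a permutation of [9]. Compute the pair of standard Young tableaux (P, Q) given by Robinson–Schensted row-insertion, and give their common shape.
P = [1, 2, 5, 7] / [3, 8] / [4] / [6] / [9];  Q = [1, 2, 3, 4] / [5, 6] / [7] / [8] / [9];  common shape = (4, 2, 1, 1, 1)

Row-insert the values π_1, π_2, … into P one at a time, bumping the leftmost entry strictly greater than the inserted value down to the next row. The recording tableau Q records, in position (i, j), the step at which that cell was added to P.
  Insert 1 (step 1): P = [1];  Q = [1]
  Insert 4 (step 2): P = [1, 4];  Q = [1, 2]
  Insert 6 (step 3): P = [1, 4, 6];  Q = [1, 2, 3]
  Insert 9 (step 4): P = [1, 4, 6, 9];  Q = [1, 2, 3, 4]
  Insert 5 (step 5): P = [1, 4, 5, 9] / [6];  Q = [1, 2, 3, 4] / [5]
  Insert 8 (step 6): P = [1, 4, 5, 8] / [6, 9];  Q = [1, 2, 3, 4] / [5, 6]
  Insert 7 (step 7): P = [1, 4, 5, 7] / [6, 8] / [9];  Q = [1, 2, 3, 4] / [5, 6] / [7]
  Insert 3 (step 8): P = [1, 3, 5, 7] / [4, 8] / [6] / [9];  Q = [1, 2, 3, 4] / [5, 6] / [7] / [8]
  Insert 2 (step 9): P = [1, 2, 5, 7] / [3, 8] / [4] / [6] / [9];  Q = [1, 2, 3, 4] / [5, 6] / [7] / [8] / [9]
Final shape: (4, 2, 1, 1, 1).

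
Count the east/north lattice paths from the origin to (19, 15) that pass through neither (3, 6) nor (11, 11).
Number of paths = 1388682240

Inclusion–exclusion. Total paths: C(34, 19) = 1855967520. Through P₁: C(9, 3)·C(25, 16) = 171609900. Through P₂: C(22, 11)·C(12, 8) = 349188840. Since P₁ is strictly southwest of P₂, a monotone path through both must visit P₁ then P₂; paths through both = C(9, 3)·C(13, 8)·C(12, 8) = 53513460. Avoid both = 1855967520 − 171609900 − 349188840 + 53513460 = 1388682240.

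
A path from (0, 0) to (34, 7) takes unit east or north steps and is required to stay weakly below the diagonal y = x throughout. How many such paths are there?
Number of paths = 17985552

By the reflection principle (André's argument), the number of monotone paths to (34, 7) with n ≤ m that never go above y = x is C(41, 34) − C(41, 35) = 22481940 − 4496388 = 17985552.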